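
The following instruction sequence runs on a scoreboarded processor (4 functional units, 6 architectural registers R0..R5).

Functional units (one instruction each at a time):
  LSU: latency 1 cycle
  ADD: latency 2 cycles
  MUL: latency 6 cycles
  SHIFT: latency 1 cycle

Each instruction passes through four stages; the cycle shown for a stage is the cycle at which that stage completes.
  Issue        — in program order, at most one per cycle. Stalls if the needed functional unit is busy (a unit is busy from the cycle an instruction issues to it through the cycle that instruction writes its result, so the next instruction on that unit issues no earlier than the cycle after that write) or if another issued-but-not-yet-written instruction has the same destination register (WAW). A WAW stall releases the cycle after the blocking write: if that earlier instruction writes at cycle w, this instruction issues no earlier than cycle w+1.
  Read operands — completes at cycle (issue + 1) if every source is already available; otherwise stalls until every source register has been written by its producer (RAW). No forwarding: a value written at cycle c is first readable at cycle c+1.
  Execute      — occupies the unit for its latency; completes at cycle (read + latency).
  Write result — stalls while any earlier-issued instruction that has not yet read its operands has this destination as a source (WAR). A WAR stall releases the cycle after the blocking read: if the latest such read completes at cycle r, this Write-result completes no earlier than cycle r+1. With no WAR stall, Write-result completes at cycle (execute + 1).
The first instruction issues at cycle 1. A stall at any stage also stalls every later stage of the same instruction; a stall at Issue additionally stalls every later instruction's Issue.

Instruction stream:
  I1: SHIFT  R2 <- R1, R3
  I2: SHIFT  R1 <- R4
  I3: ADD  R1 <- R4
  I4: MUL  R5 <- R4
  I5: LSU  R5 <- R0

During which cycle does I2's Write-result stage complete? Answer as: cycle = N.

cycle = 8

1) issue 1, read 2, done 3, write 4
2) issue 5, read 6, done 7, write 8  <struct: SHIFT busy until I1 writes@4>
3) issue 9, read 10, done 12, write 13  <WAW R1: wait I2 write@8>
4) issue 10, read 11, done 17, write 18
5) issue 19, read 20, done 21, write 22  <WAW R5: wait I4 write@18>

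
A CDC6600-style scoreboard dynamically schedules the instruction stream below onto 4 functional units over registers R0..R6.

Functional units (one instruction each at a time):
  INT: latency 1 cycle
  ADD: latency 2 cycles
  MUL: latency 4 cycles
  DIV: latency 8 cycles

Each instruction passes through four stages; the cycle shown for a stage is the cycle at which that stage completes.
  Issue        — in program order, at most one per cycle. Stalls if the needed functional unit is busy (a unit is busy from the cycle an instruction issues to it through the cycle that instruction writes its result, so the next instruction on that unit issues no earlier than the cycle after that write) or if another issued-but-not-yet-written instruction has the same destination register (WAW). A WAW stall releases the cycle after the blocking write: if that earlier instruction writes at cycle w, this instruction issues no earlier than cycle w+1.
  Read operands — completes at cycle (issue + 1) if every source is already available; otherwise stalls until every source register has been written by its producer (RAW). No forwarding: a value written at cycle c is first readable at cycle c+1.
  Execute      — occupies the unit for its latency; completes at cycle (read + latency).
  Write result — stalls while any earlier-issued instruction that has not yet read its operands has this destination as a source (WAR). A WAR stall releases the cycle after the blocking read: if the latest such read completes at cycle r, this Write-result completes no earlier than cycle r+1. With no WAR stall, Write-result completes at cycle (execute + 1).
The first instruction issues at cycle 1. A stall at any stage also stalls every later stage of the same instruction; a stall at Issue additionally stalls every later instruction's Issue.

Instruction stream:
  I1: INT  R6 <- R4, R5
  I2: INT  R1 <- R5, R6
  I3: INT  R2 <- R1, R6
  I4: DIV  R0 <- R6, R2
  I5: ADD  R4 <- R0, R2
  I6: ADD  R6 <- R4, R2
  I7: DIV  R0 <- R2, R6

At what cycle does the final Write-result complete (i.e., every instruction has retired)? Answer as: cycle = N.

cycle = 41

cycle 1: issue I1 (INT)
cycle 2: I1 read-ops
cycle 3: I1 finished on INT
cycle 4: I1→R6
cycle 5: issue I2 (INT)
cycle 6: I2 read-ops
cycle 7: I2 finished on INT
cycle 8: I2→R1
cycle 9: issue I3 (INT)
cycle 10: I3 read-ops, issue I4 (DIV)
cycle 11: I3 finished on INT, issue I5 (ADD)
cycle 12: I3→R2
cycle 13: I4 read-ops
cycle 21: I4 finished on DIV
cycle 22: I4→R0
cycle 23: I5 read-ops
cycle 25: I5 finished on ADD
cycle 26: I5→R4
cycle 27: issue I6 (ADD)
cycle 28: I6 read-ops, issue I7 (DIV)
cycle 30: I6 finished on ADD
cycle 31: I6→R6
cycle 32: I7 read-ops
cycle 40: I7 finished on DIV
cycle 41: I7→R0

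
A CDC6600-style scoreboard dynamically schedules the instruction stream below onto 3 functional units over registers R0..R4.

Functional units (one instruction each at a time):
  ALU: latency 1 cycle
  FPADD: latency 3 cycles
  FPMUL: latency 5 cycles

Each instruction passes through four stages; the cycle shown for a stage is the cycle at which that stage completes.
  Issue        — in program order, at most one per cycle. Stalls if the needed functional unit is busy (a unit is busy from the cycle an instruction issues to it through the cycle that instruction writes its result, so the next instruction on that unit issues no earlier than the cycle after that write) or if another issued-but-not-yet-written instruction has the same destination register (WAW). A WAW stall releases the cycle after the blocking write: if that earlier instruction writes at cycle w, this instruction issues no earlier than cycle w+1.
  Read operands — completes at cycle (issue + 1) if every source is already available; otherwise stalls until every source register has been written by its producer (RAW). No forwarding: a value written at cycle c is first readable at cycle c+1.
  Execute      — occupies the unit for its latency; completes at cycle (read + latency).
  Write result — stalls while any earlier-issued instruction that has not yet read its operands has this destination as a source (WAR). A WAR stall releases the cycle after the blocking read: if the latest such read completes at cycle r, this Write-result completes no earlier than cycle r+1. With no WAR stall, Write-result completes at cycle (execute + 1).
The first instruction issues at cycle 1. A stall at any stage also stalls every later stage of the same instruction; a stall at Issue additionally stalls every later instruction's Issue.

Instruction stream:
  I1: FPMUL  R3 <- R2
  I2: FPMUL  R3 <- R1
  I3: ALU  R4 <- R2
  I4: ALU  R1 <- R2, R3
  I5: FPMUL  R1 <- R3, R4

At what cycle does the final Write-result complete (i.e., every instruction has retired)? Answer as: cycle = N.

cycle = 27

cycle 1: I1→FPMUL
cycle 2: I1 RO
cycle 7: I1 EX
cycle 8: I1 WR R3
cycle 9: I2→FPMUL
cycle 10: I2 RO | I3→ALU
cycle 11: I3 RO
cycle 12: I3 EX
cycle 13: I3 WR R4
cycle 14: I4→ALU
cycle 15: I2 EX
cycle 16: I2 WR R3
cycle 17: I4 RO
cycle 18: I4 EX
cycle 19: I4 WR R1
cycle 20: I5→FPMUL
cycle 21: I5 RO
cycle 26: I5 EX
cycle 27: I5 WR R1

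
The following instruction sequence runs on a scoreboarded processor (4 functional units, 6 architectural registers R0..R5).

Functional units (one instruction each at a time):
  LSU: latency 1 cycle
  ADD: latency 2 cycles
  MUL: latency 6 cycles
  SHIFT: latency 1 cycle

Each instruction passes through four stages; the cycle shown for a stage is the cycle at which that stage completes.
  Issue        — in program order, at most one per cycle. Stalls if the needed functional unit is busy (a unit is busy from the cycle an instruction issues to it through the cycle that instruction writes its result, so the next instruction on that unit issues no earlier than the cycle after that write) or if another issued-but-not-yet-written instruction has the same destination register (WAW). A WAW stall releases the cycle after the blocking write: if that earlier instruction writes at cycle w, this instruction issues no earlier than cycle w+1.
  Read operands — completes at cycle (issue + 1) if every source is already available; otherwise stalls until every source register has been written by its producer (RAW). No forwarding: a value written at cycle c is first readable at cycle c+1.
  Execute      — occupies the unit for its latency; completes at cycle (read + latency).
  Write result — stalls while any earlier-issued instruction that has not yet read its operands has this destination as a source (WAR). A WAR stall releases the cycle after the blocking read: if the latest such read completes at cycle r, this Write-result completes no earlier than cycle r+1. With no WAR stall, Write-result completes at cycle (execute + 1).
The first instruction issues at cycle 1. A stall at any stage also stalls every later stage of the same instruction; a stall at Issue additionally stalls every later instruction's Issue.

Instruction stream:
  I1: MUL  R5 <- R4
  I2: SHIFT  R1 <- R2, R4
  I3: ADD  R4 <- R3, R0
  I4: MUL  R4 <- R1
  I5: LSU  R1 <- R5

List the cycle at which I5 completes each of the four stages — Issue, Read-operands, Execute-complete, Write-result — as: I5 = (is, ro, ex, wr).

I5 = (11, 12, 13, 14)

[1] issue I1 (MUL)
[2] I1 read-ops | issue I2 (SHIFT)
[3] I2 read-ops | issue I3 (ADD)
[4] I2 finished on SHIFT | I3 read-ops
[5] I2→R1
[6] I3 finished on ADD
[7] I3→R4
[8] I1 finished on MUL
[9] I1→R5
[10] issue I4 (MUL)
[11] I4 read-ops | issue I5 (LSU)
[12] I5 read-ops
[13] I5 finished on LSU
[14] I5→R1
[17] I4 finished on MUL
[18] I4→R4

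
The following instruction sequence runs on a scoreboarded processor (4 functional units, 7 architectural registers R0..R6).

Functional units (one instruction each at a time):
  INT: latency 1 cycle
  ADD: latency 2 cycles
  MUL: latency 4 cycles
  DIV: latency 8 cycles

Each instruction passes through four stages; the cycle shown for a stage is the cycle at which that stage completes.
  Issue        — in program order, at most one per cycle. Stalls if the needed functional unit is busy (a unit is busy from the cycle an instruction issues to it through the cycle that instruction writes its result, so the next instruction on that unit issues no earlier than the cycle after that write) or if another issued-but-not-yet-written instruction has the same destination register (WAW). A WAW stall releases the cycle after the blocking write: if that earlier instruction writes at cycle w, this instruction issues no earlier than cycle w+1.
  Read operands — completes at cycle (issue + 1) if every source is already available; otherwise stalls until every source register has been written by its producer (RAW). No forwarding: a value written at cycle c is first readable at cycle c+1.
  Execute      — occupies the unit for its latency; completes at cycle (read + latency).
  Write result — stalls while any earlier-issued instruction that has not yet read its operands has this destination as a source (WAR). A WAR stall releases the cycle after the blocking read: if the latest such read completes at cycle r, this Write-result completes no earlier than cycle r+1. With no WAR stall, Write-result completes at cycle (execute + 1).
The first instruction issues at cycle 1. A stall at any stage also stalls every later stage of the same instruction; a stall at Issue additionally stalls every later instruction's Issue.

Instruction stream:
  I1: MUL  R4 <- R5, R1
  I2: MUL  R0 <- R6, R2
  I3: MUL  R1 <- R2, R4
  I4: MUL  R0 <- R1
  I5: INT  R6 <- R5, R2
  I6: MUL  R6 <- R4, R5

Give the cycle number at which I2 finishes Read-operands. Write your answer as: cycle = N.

c1: I1→MUL
c2: I1 RO
c6: I1 EX
c7: I1 WR R4
c8: I2→MUL
c9: I2 RO
c13: I2 EX
c14: I2 WR R0
c15: I3→MUL
c16: I3 RO
c20: I3 EX
c21: I3 WR R1
c22: I4→MUL
c23: I4 RO | I5→INT
c24: I5 RO
c25: I5 EX
c26: I5 WR R6
c27: I4 EX
c28: I4 WR R0
c29: I6→MUL
c30: I6 RO
c34: I6 EX
c35: I6 WR R6

cycle = 9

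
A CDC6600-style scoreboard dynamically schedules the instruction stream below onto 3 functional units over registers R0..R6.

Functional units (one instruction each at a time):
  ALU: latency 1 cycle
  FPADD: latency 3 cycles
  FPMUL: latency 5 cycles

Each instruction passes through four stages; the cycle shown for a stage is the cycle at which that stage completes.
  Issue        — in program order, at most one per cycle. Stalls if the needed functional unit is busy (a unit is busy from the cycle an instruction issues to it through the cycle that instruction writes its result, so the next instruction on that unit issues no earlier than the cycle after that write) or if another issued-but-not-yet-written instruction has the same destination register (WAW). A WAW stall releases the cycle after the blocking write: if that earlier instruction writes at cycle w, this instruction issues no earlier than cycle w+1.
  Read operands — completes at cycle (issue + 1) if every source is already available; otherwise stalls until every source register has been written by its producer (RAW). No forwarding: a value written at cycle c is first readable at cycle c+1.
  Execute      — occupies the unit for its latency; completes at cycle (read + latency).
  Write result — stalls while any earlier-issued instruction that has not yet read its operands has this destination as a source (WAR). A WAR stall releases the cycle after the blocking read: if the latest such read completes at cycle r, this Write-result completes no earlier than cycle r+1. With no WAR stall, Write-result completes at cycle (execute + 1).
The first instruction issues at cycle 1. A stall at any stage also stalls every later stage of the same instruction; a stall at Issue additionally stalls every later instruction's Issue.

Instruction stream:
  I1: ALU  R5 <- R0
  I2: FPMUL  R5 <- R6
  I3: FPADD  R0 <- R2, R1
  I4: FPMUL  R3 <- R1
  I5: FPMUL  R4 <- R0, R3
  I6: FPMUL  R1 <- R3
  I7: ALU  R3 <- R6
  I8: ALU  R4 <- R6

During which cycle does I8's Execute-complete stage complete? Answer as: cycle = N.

cycle = 36

c1: I1 dispatched to ALU
c2: I1 operands ready
c3: I1 complete
c4: R5←I1
c5: I2 dispatched to FPMUL
c6: I2 operands ready, I3 dispatched to FPADD
c7: I3 operands ready
c10: I3 complete
c11: I2 complete, R0←I3
c12: R5←I2
c13: I4 dispatched to FPMUL
c14: I4 operands ready
c19: I4 complete
c20: R3←I4
c21: I5 dispatched to FPMUL
c22: I5 operands ready
c27: I5 complete
c28: R4←I5
c29: I6 dispatched to FPMUL
c30: I6 operands ready, I7 dispatched to ALU
c31: I7 operands ready
c32: I7 complete
c33: R3←I7
c34: I8 dispatched to ALU
c35: I6 complete, I8 operands ready
c36: R1←I6, I8 complete
c37: R4←I8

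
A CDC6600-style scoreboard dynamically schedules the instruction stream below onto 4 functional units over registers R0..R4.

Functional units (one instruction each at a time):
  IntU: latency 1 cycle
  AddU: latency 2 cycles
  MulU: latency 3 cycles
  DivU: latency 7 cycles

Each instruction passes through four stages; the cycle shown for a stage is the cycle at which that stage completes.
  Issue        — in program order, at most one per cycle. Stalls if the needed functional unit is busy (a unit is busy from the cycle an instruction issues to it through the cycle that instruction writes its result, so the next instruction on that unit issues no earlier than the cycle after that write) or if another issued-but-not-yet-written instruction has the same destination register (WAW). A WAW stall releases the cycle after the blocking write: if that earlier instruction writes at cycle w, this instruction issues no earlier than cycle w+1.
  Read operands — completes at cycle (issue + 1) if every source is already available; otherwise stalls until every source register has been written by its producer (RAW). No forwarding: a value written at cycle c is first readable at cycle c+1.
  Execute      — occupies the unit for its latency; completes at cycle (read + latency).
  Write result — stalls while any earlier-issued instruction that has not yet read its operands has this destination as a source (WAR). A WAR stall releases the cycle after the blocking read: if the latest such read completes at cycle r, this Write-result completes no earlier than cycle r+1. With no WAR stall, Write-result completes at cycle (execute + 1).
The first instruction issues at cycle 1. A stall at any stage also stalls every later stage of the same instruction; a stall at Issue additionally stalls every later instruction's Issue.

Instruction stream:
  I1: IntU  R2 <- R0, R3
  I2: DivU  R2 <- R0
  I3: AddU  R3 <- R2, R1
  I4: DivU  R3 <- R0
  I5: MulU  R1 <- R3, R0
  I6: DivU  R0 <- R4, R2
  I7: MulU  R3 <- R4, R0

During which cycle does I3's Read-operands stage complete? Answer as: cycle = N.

c1: issue I1 (IntU)
c2: I1 read-ops
c3: I1 finished on IntU
c4: I1→R2
c5: issue I2 (DivU)
c6: I2 read-ops | issue I3 (AddU)
c13: I2 finished on DivU
c14: I2→R2
c15: I3 read-ops
c17: I3 finished on AddU
c18: I3→R3
c19: issue I4 (DivU)
c20: I4 read-ops | issue I5 (MulU)
c27: I4 finished on DivU
c28: I4→R3
c29: I5 read-ops | issue I6 (DivU)
c30: I6 read-ops
c32: I5 finished on MulU
c33: I5→R1
c34: issue I7 (MulU)
c37: I6 finished on DivU
c38: I6→R0
c39: I7 read-ops
c42: I7 finished on MulU
c43: I7→R3

cycle = 15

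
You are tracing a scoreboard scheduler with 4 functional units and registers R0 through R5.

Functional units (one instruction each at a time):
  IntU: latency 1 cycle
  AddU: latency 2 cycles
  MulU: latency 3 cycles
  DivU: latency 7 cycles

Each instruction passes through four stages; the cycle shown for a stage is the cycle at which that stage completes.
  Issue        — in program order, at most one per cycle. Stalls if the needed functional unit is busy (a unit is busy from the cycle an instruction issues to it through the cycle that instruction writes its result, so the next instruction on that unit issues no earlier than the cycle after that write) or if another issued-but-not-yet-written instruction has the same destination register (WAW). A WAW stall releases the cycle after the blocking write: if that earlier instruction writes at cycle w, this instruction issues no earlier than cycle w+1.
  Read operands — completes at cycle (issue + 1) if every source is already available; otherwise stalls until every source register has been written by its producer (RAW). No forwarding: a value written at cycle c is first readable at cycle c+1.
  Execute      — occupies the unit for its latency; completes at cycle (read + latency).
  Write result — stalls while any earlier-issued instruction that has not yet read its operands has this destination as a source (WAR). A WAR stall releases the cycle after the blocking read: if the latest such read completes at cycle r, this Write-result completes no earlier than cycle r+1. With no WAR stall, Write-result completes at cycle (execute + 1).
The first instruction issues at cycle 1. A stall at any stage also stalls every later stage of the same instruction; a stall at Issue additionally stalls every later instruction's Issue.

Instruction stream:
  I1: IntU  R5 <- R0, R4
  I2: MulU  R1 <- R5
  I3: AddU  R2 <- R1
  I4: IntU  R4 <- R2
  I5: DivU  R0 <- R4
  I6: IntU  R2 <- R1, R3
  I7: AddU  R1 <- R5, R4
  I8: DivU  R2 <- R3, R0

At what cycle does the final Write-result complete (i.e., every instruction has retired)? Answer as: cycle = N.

I1 -> (1, 2, 3, 4)
I2 -> (2, 5, 8, 9)  // RAW R5: wait I1 write@4
I3 -> (3, 10, 12, 13)  // RAW R1: wait I2 write@9
I4 -> (5, 14, 15, 16)  // struct: IntU busy until I1 writes@4, RAW R2: wait I3 write@13
I5 -> (6, 17, 24, 25)  // RAW R4: wait I4 write@16
I6 -> (17, 18, 19, 20)  // struct: IntU busy until I4 writes@16
I7 -> (18, 19, 21, 22)
I8 -> (26, 27, 34, 35)  // struct: DivU busy until I5 writes@25

cycle = 35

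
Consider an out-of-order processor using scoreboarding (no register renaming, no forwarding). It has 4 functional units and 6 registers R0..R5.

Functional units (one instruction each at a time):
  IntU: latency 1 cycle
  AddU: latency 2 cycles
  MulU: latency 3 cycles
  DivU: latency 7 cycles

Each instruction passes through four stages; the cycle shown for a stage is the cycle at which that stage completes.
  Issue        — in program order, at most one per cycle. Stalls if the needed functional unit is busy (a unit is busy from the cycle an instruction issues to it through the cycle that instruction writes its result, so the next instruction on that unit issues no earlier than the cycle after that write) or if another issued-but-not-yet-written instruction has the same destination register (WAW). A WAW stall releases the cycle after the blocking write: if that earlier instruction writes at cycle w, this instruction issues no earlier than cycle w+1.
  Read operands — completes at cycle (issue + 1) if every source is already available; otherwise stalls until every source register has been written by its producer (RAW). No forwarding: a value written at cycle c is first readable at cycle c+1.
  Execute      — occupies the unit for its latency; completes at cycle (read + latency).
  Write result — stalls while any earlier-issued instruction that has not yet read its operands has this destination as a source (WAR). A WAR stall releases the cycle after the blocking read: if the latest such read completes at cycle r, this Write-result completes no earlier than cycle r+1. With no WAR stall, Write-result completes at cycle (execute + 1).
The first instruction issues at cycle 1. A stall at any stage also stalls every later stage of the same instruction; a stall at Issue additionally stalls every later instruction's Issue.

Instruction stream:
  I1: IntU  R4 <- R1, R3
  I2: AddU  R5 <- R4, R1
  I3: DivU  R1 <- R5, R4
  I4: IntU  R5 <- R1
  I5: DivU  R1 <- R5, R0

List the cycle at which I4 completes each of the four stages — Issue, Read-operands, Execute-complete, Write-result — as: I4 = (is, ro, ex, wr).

I4 = (9, 18, 19, 20)

cycle 1: issue I1 (IntU)
cycle 2: I1 read-ops; issue I2 (AddU)
cycle 3: I1 finished on IntU; issue I3 (DivU)
cycle 4: I1→R4
cycle 5: I2 read-ops
cycle 7: I2 finished on AddU
cycle 8: I2→R5
cycle 9: I3 read-ops; issue I4 (IntU)
cycle 16: I3 finished on DivU
cycle 17: I3→R1
cycle 18: I4 read-ops; issue I5 (DivU)
cycle 19: I4 finished on IntU
cycle 20: I4→R5
cycle 21: I5 read-ops
cycle 28: I5 finished on DivU
cycle 29: I5→R1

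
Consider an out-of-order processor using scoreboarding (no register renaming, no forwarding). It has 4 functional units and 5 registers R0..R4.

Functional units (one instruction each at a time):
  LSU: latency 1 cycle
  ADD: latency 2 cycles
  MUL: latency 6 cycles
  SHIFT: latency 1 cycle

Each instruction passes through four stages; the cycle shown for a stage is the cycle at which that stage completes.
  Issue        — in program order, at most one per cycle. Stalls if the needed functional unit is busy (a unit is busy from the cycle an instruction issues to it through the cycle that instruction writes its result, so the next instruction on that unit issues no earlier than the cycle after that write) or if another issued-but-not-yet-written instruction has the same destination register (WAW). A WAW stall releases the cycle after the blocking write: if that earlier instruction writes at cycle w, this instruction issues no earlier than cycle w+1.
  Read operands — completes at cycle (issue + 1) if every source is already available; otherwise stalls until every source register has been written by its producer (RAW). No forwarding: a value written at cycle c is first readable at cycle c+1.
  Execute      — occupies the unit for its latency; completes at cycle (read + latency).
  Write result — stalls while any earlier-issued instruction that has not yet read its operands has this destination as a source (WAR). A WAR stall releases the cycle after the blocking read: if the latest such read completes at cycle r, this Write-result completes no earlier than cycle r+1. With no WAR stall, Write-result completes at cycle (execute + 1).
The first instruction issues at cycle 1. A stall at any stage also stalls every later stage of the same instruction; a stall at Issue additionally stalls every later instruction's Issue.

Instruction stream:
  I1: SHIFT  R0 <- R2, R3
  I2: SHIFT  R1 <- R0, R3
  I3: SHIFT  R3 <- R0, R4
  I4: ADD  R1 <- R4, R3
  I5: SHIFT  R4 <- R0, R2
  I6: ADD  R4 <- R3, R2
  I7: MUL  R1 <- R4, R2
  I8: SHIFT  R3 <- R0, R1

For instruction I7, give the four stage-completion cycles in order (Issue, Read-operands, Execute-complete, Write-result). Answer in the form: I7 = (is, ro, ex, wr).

I7 = (18, 22, 28, 29)

[1] I1→SHIFT
[2] I1 RO
[3] I1 EX
[4] I1 WR R0
[5] I2→SHIFT
[6] I2 RO
[7] I2 EX
[8] I2 WR R1
[9] I3→SHIFT
[10] I3 RO | I4→ADD
[11] I3 EX
[12] I3 WR R3
[13] I4 RO | I5→SHIFT
[14] I5 RO
[15] I4 EX | I5 EX
[16] I4 WR R1 | I5 WR R4
[17] I6→ADD
[18] I6 RO | I7→MUL
[19] I8→SHIFT
[20] I6 EX
[21] I6 WR R4
[22] I7 RO
[28] I7 EX
[29] I7 WR R1
[30] I8 RO
[31] I8 EX
[32] I8 WR R3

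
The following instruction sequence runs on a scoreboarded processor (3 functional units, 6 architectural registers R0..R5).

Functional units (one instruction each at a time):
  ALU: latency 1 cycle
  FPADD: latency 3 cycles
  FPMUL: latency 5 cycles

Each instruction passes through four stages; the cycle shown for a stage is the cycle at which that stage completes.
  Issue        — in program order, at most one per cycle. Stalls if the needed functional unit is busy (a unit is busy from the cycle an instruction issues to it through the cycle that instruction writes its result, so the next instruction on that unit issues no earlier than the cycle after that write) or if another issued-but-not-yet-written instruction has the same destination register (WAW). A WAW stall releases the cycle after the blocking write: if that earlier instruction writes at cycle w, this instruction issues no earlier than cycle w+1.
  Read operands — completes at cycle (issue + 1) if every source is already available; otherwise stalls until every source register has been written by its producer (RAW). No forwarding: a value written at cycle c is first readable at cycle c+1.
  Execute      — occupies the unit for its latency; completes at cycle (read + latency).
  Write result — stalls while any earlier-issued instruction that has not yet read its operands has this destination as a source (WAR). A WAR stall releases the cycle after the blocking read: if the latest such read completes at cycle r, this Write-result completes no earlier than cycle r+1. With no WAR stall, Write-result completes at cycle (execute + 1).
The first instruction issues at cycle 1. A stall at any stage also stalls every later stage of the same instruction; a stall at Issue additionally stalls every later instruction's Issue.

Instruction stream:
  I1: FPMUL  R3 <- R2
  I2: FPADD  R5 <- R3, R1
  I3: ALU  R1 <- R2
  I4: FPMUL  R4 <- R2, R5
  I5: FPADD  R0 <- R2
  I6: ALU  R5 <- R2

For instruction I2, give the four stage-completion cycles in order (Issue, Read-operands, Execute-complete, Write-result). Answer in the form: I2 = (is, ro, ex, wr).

I2 = (2, 9, 12, 13)

[1] I1 dispatched to FPMUL
[2] I1 operands ready; I2 dispatched to FPADD
[3] I3 dispatched to ALU
[4] I3 operands ready
[5] I3 complete
[7] I1 complete
[8] R3←I1
[9] I2 operands ready; I4 dispatched to FPMUL
[10] R1←I3
[12] I2 complete
[13] R5←I2
[14] I4 operands ready; I5 dispatched to FPADD
[15] I5 operands ready; I6 dispatched to ALU
[16] I6 operands ready
[17] I6 complete
[18] I5 complete; R5←I6
[19] I4 complete; R0←I5
[20] R4←I4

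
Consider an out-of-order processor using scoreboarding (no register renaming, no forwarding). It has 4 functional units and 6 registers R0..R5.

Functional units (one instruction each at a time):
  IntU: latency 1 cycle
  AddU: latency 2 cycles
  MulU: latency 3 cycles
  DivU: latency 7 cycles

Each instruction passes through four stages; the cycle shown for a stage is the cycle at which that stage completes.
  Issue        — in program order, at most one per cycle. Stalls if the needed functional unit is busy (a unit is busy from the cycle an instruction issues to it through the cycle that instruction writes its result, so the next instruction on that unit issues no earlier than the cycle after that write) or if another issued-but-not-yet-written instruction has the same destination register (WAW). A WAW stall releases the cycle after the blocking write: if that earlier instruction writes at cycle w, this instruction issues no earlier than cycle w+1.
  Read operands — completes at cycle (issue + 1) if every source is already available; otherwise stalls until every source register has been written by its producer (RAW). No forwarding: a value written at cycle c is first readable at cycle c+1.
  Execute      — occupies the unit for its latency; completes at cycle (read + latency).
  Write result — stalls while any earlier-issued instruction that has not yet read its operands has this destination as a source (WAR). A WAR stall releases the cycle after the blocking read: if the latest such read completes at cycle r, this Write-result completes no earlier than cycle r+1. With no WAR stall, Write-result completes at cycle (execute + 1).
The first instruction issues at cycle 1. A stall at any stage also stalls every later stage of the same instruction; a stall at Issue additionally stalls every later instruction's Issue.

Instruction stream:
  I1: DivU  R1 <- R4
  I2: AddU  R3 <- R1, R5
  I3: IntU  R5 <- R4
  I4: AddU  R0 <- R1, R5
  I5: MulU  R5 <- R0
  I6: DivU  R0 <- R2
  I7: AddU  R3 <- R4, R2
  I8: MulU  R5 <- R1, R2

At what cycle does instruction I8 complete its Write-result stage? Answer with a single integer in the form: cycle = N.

t=1  I1→DivU
t=2  I1 RO; I2→AddU
t=3  I3→IntU
t=4  I3 RO
t=5  I3 EX
t=9  I1 EX
t=10  I1 WR R1
t=11  I2 RO
t=12  I3 WR R5
t=13  I2 EX
t=14  I2 WR R3
t=15  I4→AddU
t=16  I4 RO; I5→MulU
t=18  I4 EX
t=19  I4 WR R0
t=20  I5 RO; I6→DivU
t=21  I6 RO; I7→AddU
t=22  I7 RO
t=23  I5 EX
t=24  I5 WR R5; I7 EX
t=25  I7 WR R3; I8→MulU
t=26  I8 RO
t=28  I6 EX
t=29  I6 WR R0; I8 EX
t=30  I8 WR R5

cycle = 30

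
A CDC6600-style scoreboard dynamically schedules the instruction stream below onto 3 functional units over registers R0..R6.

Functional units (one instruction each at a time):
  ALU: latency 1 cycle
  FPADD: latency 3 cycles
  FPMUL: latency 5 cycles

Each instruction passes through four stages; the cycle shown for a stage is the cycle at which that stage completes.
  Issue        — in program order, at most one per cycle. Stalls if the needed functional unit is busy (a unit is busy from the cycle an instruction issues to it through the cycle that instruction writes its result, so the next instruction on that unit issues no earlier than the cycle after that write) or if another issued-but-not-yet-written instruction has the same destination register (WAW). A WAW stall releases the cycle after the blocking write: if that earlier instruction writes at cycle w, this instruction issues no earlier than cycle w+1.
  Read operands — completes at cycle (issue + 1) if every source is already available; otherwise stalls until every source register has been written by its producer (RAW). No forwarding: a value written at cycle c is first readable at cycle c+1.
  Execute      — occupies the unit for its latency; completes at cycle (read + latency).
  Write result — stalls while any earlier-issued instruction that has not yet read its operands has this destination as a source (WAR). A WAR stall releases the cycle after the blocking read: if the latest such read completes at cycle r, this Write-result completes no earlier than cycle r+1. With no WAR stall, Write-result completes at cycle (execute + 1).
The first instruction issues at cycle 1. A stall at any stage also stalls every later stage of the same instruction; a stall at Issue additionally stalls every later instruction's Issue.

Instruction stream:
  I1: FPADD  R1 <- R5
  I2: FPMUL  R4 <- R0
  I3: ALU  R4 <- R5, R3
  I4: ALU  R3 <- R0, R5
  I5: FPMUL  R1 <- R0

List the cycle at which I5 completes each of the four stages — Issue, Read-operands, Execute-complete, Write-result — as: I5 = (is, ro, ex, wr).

I1: IS=1 RO=2 EX=5 WR=6
I2: IS=2 RO=3 EX=8 WR=9
I3: IS=10 RO=11 EX=12 WR=13  [WAW R4: wait I2 write@9]
I4: IS=14 RO=15 EX=16 WR=17  [struct: ALU busy until I3 writes@13]
I5: IS=15 RO=16 EX=21 WR=22

I5 = (15, 16, 21, 22)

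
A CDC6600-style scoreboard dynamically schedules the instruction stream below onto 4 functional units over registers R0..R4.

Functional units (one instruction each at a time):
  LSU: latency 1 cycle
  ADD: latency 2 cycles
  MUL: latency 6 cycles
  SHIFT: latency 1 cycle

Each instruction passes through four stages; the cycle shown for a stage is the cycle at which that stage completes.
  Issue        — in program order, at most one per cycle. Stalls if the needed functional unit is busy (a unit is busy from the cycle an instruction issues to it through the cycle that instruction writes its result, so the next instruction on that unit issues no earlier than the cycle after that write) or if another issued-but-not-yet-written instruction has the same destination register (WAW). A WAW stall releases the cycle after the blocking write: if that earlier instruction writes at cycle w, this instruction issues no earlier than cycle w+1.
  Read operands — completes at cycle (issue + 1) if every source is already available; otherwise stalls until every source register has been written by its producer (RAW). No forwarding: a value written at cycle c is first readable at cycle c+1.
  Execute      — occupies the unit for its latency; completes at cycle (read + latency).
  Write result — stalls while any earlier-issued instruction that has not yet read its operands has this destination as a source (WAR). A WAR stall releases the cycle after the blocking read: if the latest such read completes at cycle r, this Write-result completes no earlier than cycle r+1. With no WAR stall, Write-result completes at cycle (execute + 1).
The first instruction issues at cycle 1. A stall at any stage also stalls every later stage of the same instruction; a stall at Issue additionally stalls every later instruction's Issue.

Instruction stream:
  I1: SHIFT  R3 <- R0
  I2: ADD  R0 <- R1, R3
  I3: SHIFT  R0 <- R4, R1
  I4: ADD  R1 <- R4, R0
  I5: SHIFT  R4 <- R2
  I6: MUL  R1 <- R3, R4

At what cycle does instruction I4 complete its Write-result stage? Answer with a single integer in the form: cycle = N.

cycle = 16

  I1 | 1 | 2 | 3 | 4
  I2 | 2 | 5 | 7 | 8   RAW R3: wait I1 write@4
  I3 | 9 | 10 | 11 | 12   WAW R0: wait I2 write@8
  I4 | 10 | 13 | 15 | 16   RAW R0: wait I3 write@12
  I5 | 13 | 14 | 15 | 16   struct: SHIFT busy until I3 writes@12
  I6 | 17 | 18 | 24 | 25   WAW R1: wait I4 write@16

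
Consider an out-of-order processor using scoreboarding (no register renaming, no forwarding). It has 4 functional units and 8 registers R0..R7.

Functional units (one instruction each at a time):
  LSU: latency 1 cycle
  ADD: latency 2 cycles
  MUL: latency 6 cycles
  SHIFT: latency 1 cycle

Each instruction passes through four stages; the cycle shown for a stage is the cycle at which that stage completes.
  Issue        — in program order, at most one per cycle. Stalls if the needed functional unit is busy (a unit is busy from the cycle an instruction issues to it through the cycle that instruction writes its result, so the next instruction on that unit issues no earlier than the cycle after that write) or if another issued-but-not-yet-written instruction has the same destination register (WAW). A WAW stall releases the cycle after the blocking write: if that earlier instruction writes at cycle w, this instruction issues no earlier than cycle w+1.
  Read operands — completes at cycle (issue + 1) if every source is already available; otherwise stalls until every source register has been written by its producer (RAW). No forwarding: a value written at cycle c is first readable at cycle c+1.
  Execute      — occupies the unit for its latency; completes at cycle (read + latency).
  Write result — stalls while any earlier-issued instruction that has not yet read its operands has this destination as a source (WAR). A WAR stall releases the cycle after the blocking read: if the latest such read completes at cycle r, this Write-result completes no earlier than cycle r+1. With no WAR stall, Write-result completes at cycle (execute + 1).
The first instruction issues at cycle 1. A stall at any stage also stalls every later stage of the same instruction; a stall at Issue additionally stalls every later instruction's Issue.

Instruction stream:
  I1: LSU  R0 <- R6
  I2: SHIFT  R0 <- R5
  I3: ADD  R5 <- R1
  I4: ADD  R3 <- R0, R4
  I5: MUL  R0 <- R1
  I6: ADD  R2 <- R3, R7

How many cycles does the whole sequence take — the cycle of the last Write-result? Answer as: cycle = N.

c1: I1 dispatched to LSU
c2: I1 operands ready
c3: I1 complete
c4: R0←I1
c5: I2 dispatched to SHIFT
c6: I2 operands ready; I3 dispatched to ADD
c7: I2 complete; I3 operands ready
c8: R0←I2
c9: I3 complete
c10: R5←I3
c11: I4 dispatched to ADD
c12: I4 operands ready; I5 dispatched to MUL
c13: I5 operands ready
c14: I4 complete
c15: R3←I4
c16: I6 dispatched to ADD
c17: I6 operands ready
c19: I5 complete; I6 complete
c20: R0←I5; R2←I6

cycle = 20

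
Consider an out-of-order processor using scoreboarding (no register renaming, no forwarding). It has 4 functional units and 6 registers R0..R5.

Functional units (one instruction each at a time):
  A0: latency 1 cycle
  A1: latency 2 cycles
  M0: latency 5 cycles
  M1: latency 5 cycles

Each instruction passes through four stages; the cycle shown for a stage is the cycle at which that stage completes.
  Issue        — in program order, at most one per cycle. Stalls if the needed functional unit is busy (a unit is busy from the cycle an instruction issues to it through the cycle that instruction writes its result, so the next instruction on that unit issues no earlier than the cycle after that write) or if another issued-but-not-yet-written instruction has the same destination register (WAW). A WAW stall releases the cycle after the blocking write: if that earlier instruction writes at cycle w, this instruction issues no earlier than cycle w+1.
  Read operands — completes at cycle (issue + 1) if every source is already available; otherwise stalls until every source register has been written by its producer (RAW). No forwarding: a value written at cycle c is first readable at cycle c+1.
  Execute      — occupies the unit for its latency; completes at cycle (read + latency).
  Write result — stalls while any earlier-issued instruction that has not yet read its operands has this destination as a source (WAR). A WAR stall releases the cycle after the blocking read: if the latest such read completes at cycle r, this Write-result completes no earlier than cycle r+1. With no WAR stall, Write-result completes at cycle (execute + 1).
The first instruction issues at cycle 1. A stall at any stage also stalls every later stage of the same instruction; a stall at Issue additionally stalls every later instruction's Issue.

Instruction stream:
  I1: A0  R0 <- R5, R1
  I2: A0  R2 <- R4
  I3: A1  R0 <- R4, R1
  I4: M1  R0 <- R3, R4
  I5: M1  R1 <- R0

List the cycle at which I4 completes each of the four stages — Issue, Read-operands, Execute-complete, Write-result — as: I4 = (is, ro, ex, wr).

[1] I1→A0
[2] I1 RO
[3] I1 EX
[4] I1 WR R0
[5] I2→A0
[6] I2 RO · I3→A1
[7] I2 EX · I3 RO
[8] I2 WR R2
[9] I3 EX
[10] I3 WR R0
[11] I4→M1
[12] I4 RO
[17] I4 EX
[18] I4 WR R0
[19] I5→M1
[20] I5 RO
[25] I5 EX
[26] I5 WR R1

I4 = (11, 12, 17, 18)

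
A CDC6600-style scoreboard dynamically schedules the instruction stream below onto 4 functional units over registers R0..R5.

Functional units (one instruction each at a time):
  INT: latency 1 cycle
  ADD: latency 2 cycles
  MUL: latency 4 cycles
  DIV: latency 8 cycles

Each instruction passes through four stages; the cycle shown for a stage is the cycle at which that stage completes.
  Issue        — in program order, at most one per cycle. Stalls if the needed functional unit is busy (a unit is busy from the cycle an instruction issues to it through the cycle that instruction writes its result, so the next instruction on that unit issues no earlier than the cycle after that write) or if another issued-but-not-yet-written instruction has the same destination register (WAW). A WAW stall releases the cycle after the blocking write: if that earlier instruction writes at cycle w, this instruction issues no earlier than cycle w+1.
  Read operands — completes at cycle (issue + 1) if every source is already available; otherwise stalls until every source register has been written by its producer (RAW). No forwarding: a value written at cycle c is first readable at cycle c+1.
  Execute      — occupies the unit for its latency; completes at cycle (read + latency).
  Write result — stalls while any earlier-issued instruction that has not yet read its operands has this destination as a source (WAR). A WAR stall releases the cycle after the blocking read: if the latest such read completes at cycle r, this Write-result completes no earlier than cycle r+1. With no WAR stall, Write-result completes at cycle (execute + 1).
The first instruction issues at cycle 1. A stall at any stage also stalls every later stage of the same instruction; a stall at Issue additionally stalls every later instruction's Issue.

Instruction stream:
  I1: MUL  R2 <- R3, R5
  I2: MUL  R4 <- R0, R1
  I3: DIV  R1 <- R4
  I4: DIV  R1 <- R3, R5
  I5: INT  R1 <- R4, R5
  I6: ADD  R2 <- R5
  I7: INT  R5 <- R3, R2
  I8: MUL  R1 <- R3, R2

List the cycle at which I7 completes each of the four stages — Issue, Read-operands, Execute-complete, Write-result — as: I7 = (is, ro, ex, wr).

t=1  I1→MUL
t=2  I1 RO
t=6  I1 EX
t=7  I1 WR R2
t=8  I2→MUL
t=9  I2 RO, I3→DIV
t=13  I2 EX
t=14  I2 WR R4
t=15  I3 RO
t=23  I3 EX
t=24  I3 WR R1
t=25  I4→DIV
t=26  I4 RO
t=34  I4 EX
t=35  I4 WR R1
t=36  I5→INT
t=37  I5 RO, I6→ADD
t=38  I5 EX, I6 RO
t=39  I5 WR R1
t=40  I6 EX, I7→INT
t=41  I6 WR R2, I8→MUL
t=42  I7 RO, I8 RO
t=43  I7 EX
t=44  I7 WR R5
t=46  I8 EX
t=47  I8 WR R1

I7 = (40, 42, 43, 44)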